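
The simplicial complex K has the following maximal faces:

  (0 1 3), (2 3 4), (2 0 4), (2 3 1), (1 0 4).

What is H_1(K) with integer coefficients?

H_1 = Z.

We work with the vertex ordering 0 < 1 < 2 < 3 < 4. The simplices of K, each written with vertices in increasing order, are:

  0-simplices (5): [0], [1], [2], [3], [4]
  1-simplices (10): [0,1], [0,2], [0,3], [0,4], [1,2], [1,3], [1,4], [2,3], [2,4], [3,4]
  2-simplices (5): [0,1,3], [0,1,4], [0,2,4], [1,2,3], [2,3,4]

giving chain groups C_0 ≅ Z^5, C_1 ≅ Z^10, C_2 ≅ Z^5.

∂_1: C_1 → C_0 sends each edge [p,q] (with p < q) to q − p.
This gives a 5×10 integer matrix of rank 4; reducing to Smith normal form yields diagonal entries (1,1,1,1).

The boundary map ∂_2: C_2 → C_1 acts by ∂[p,q,r] = [q,r] − [p,r] + [p,q]. For instance
  ∂[2,3,4] = [3,4] − [2,4] + [2,3],
  ∂[0,1,4] = [1,4] − [0,4] + [0,1].
The 10×5 boundary matrix has rank 5 and Smith normal form diag(1,1,1,1,1).

Now H_k = ker ∂_k / im ∂_{k+1}, so:

  H_1: rank ker ∂_1 − rank ∂_2 = (10 − 4) − 5 = 1, and the invariant factors of ∂_2 are all 1, so H_1 = Z.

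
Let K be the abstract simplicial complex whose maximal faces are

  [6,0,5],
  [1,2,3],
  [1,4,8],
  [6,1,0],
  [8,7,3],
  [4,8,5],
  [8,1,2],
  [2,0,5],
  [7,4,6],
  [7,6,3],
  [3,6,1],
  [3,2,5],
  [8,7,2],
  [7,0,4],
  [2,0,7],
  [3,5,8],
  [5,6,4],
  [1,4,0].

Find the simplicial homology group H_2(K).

H_2 ≅ 0.

Order the vertices as 0 < 1 < 2 < 3 < 4 < 5 < 6 < 7 < 8. Listing each simplex with vertices in this order, K has dimension 2 with simplices:

  0-simplices (9): [0], [1], [2], [3], [4], [5], [6], [7], [8]
  1-simplices (27): (27 of them)
  2-simplices (18): [0,1,4], [0,1,6], [0,2,5], [0,2,7], [0,4,7], [0,5,6], [1,2,3], [1,2,8], [1,3,6], [1,4,8], [2,3,5], [2,7,8], [3,5,8], [3,6,7], [3,7,8], [4,5,6], [4,5,8], [4,6,7]

Hence C_0 ≅ Z^9, C_1 ≅ Z^27, C_2 ≅ Z^18.

∂_1: C_1 → C_0 is given by ∂[p,q] = [q] − [p].
As a 9×27 matrix over Z this has rank 8, with invariant factors (1,1,1,1,1,1,1,1).

∂_2: C_2 → C_1 sends each 2-simplex [p,q,r] to [q,r] − [p,r] + [p,q]. For instance
  ∂[0,2,7] = [2,7] − [0,7] + [0,2],
  ∂[4,6,7] = [6,7] − [4,7] + [4,6].
This gives a 27×18 integer matrix of rank 18; reducing to Smith normal form yields diagonal entries (1,1,1,1,1,1,1,1,1,1,1,1,1,1,1,1,1,2).

Now H_k = ker ∂_k / im ∂_{k+1}, so:

  H_2: rank ker ∂_2 − rank ∂_3 = (18 − 18) − 0 = 0, and there is no ∂_3, so H_2 = 0.

(K is a triangulation of the Klein bottle.)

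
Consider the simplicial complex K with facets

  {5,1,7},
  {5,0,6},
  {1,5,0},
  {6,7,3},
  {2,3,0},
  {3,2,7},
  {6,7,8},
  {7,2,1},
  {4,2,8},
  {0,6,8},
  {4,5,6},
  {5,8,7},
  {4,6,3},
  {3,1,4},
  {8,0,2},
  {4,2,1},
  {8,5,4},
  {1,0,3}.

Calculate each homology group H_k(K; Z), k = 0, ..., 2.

K has 9 vertices, 27 edges, 18 triangles.
rank ∂_0 = 0, rank ∂_1 = 8 ⇒ b_0 = 9 − 0 − 8 = 1; all invariant factors of ∂_1 are 1 so no torsion. So H_0 = Z.
rank ∂_1 = 8, rank ∂_2 = 18 ⇒ b_1 = 27 − 8 − 18 = 1; ∂_2 has invariant factor(s) [2] giving torsion. So H_1 = Z ⊕ Z_2.
rank ∂_2 = 18, rank ∂_3 = 0 ⇒ b_2 = 18 − 18 − 0 = 0. So H_2 = 0.

H_0 ≅ Z,  H_1 ≅ Z ⊕ Z_2,  H_2 = 0.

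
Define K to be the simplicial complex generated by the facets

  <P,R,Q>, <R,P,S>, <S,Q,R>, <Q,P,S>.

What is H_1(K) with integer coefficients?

We work with the vertex ordering P < Q < R < S. The simplices of K, each written with vertices in increasing order, are:

  0-simplices (4): P, Q, R, S
  1-simplices (6): PQ, PR, PS, QR, QS, RS
  2-simplices (4): PQR, PQS, PRS, QRS

giving chain groups C_0 ≅ Z^4, C_1 ≅ Z^6, C_2 ≅ Z^4.

Boundary ∂_1: C_1 → C_0 sends each edge [p,q] (with p < q) to q − p. For instance
  ∂PS = S − P.
This gives a 4×6 integer matrix of rank 3; reducing to Smith normal form yields diagonal entries (1,1,1).

Boundary ∂_2: C_2 → C_1 sends each 2-simplex [p,q,r] to [q,r] − [p,r] + [p,q]. For instance
  ∂QRS = RS − QS + QR,
  ∂PRS = RS − PS + PR.
This gives a 6×4 integer matrix of rank 3; reducing to Smith normal form yields diagonal entries (1,1,1).

From H_k ≅ ker(∂_k) / im(∂_{k+1}) we obtain:

  H_1: rank ker ∂_1 − rank ∂_2 = (6 − 3) − 3 = 0, and the invariant factors of ∂_2 are all 1, so H_1 = 0.

H_1 ≅ 0.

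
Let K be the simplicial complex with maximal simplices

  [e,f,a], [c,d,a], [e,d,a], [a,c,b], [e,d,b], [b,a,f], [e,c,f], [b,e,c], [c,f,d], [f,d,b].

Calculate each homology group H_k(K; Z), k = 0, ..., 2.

H_0 = Z,  H_1 = Z_2,  H_2 = 0.

Take the total order a < b < c < d < e < f on the vertex set. Then K (dimension 2) consists of the simplices:

  0-simplices (6): a, b, c, d, e, f
  1-simplices (15): ab, ac, ad, ae, af, bc, bd, be, bf, cd, ce, cf, de, df, ef
  2-simplices (10): abc, abf, acd, ade, aef, bce, bde, bdf, cdf, cef

Hence C_0 ≅ Z^6, C_1 ≅ Z^15, C_2 ≅ Z^10.

∂_1: C_1 → C_0 sends each edge [p,q] (with p < q) to q − p.
As a 6×15 matrix over Z this has rank 5, with invariant factors (1,1,1,1,1).

∂_2: C_2 → C_1 acts by ∂[p,q,r] = [q,r] − [p,r] + [p,q]. For instance
  ∂abf = bf − af + ab,
  ∂acd = cd − ad + ac.
The resulting 15×10 matrix has rank 10, and its Smith normal form has invariant factors (1,1,1,1,1,1,1,1,1,2).

Computing H_k = (kernel of ∂_k) / (image of ∂_{k+1}):

  H_0: rank C_0 − rank ∂_1 = 6 − 5 = 1, and the invariant factors of ∂_1 are all 1, so H_0 = Z.
  H_1: rank ker ∂_1 − rank ∂_2 = (15 − 5) − 10 = 0, and ∂_2 has invariant factor 2 > 1, so H_1 = Z_2.
  H_2: rank ker ∂_2 − rank ∂_3 = (10 − 10) − 0 = 0, and there is no ∂_3, so H_2 = 0.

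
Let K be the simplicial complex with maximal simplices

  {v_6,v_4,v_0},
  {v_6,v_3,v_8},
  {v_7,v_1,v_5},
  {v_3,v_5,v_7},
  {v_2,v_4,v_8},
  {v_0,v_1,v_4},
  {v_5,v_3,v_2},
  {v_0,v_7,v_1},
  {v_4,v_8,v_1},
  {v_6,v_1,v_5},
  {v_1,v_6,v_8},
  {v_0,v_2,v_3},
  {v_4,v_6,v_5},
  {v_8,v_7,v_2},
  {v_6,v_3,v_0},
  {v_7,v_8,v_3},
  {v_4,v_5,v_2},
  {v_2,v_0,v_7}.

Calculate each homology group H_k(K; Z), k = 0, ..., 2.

Take the total order v_0 < v_1 < v_2 < v_3 < v_4 < v_5 < v_6 < v_7 < v_8 on the vertex set. Then K (dimension 2) consists of the simplices:

  0-simplices (9): [v_0], [v_1], [v_2], [v_3], [v_4], [v_5], [v_6], [v_7], [v_8]
  1-simplices (27): (27 of them)
  2-simplices (18): (18 of them)

Hence C_0 ≅ Z^9, C_1 ≅ Z^27, C_2 ≅ Z^18.

∂_1: C_1 → C_0 is given by ∂[p,q] = [q] − [p].
The resulting 9×27 matrix has rank 8, and its Smith normal form has invariant factors (1,1,1,1,1,1,1,1).

The boundary map ∂_2: C_2 → C_1 maps a triangle to the signed sum of its edges. For instance
  ∂[v_1,v_6,v_8] = [v_6,v_8] − [v_1,v_8] + [v_1,v_6],
  ∂[v_0,v_1,v_7] = [v_1,v_7] − [v_0,v_7] + [v_0,v_1].
The resulting 27×18 matrix has rank 18, and its Smith normal form has invariant factors (1,1,1,1,1,1,1,1,1,1,1,1,1,1,1,1,1,2).

From H_k ≅ ker(∂_k) / im(∂_{k+1}) we obtain:

  H_0: rank C_0 − rank ∂_1 = 9 − 8 = 1, and the invariant factors of ∂_1 are all 1, so H_0 = Z.
  H_1: rank ker ∂_1 − rank ∂_2 = (27 − 8) − 18 = 1, and ∂_2 has invariant factor 2 > 1, so H_1 = Z ⊕ Z/2Z.
  H_2: rank ker ∂_2 − rank ∂_3 = (18 − 18) − 0 = 0, and there is no ∂_3, so H_2 = 0.

(K is a triangulation of the Klein bottle.)

H_0 = Z,  H_1 = Z ⊕ Z/2Z,  H_2 = 0.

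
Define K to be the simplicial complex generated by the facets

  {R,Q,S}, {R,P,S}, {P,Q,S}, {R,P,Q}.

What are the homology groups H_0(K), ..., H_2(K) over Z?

K has 4 vertices, 6 edges, 4 triangles.
rank ∂_0 = 0, rank ∂_1 = 3 ⇒ b_0 = 4 − 0 − 3 = 1; all invariant factors of ∂_1 are 1 so no torsion. So H_0 ≅ Z.
rank ∂_1 = 3, rank ∂_2 = 3 ⇒ b_1 = 6 − 3 − 3 = 0; all invariant factors of ∂_2 are 1 so no torsion. So H_1 ≅ 0.
rank ∂_2 = 3, rank ∂_3 = 0 ⇒ b_2 = 4 − 3 − 0 = 1. So H_2 ≅ Z.

H_0 ≅ Z,  H_1 = 0,  H_2 ≅ Z.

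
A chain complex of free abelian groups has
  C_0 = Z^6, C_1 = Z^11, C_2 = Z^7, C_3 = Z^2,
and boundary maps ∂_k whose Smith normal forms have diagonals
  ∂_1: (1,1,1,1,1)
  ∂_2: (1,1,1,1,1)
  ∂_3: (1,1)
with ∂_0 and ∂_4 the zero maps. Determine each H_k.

H_0: b_0 = 6 − 0 − 5 = 1; torsion from ∂_1 factors > 1: none. So H_0 = Z.
H_1: b_1 = 11 − 5 − 5 = 1; torsion from ∂_2 factors > 1: none. So H_1 = Z.
H_2: b_2 = 7 − 5 − 2 = 0; torsion from ∂_3 factors > 1: none. So H_2 = 0.
H_3: b_3 = 2 − 2 − 0 = 0; torsion from ∂_4 factors > 1: none. So H_3 = 0.

H_0 = Z,  H_1 = Z,  H_2 = 0,  H_3 = 0.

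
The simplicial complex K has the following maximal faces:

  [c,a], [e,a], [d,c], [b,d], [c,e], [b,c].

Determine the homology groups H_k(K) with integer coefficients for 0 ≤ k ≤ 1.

H_0 = Z,  H_1 = Z^2.

Order the vertices as a < b < c < d < e. Listing each simplex with vertices in this order, K has dimension 1 with simplices:

  0-simplices (5): a, b, c, d, e
  1-simplices (6): ac, ae, bc, bd, cd, ce

so the chain groups are C_0 ≅ Z^5, C_1 ≅ Z^6.

The boundary map ∂_1: C_1 → C_0 is given by ∂[p,q] = [q] − [p]. For instance
  ∂ac = c − a.
The 5×6 boundary matrix has rank 4 and Smith normal form diag(1,1,1,1).

Computing H_k = (kernel of ∂_k) / (image of ∂_{k+1}):

  H_0: rank C_0 − rank ∂_1 = 5 − 4 = 1, and the invariant factors of ∂_1 are all 1, so H_0 = Z.
  H_1: rank ker ∂_1 − rank ∂_2 = (6 − 4) − 0 = 2, and there is no ∂_2, so H_1 = Z^2.

As a check, the Euler characteristic is 5 − 6 = -1, which agrees with 1 − 2 = -1.
(K is a triangulation of a wedge of 2 circles.)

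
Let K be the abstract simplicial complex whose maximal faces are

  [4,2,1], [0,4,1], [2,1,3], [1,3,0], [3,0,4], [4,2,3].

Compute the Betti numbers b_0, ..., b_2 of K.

Order the vertices as 0 < 1 < 2 < 3 < 4. Listing each simplex with vertices in this order, K has dimension 2 with simplices:

  0-simplices (5): [0], [1], [2], [3], [4]
  1-simplices (9): [0,1], [0,3], [0,4], [1,2], [1,3], [1,4], [2,3], [2,4], [3,4]
  2-simplices (6): [0,1,3], [0,1,4], [0,3,4], [1,2,3], [1,2,4], [2,3,4]

Hence C_0 ≅ Z^5, C_1 ≅ Z^9, C_2 ≅ Z^6.

Boundary ∂_1: C_1 → C_0 sends each edge [p,q] (with p < q) to q − p.
The resulting 5×9 matrix has rank 4, and its Smith normal form has invariant factors (1,1,1,1).

Boundary ∂_2: C_2 → C_1 acts by ∂[p,q,r] = [q,r] − [p,r] + [p,q]. For instance
  ∂[0,3,4] = [3,4] − [0,4] + [0,3],
  ∂[0,1,4] = [1,4] − [0,4] + [0,1].
The resulting 9×6 matrix has rank 5, and its Smith normal form has invariant factors (1,1,1,1,1).

Reading off H_k = ker ∂_k / im ∂_{k+1}:

  H_0: rank C_0 − rank ∂_1 = 5 − 4 = 1, and the invariant factors of ∂_1 are all 1, so H_0 = Z.
  H_1: rank ker ∂_1 − rank ∂_2 = (9 − 4) − 5 = 0, and the invariant factors of ∂_2 are all 1, so H_1 = 0.
  H_2: rank ker ∂_2 − rank ∂_3 = (6 − 5) − 0 = 1, and there is no ∂_3, so H_2 = Z.

As a check, the Euler characteristic is 5 − 9 + 6 = 2, which agrees with 1 − 0 + 1 = 2.
(K is a triangulation of the 2-sphere S^2.)

Hence the Betti numbers are b_0 = 1, b_1 = 0, b_2 = 1.

b_0 = 1, b_1 = 0, b_2 = 1.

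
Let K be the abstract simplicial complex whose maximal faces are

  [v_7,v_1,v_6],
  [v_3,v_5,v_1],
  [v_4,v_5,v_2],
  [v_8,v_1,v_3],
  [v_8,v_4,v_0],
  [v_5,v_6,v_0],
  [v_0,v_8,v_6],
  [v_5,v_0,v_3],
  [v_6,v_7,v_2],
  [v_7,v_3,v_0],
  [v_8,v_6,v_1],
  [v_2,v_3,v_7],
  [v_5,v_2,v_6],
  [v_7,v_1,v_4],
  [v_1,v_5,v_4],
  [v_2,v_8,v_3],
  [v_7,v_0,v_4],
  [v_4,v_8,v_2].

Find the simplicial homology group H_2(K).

H_2 = Z.

K has 9 vertices, 27 edges, 18 triangles.
rank ∂_2 = 17, rank ∂_3 = 0 ⇒ b_2 = 18 − 17 − 0 = 1. So H_2 = Z.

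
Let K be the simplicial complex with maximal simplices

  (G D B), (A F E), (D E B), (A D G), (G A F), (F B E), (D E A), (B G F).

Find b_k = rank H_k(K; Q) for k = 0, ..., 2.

Fix the vertex order A < B < D < E < F < G and write every simplex with vertices in increasing order. Then dim K = 2 and the simplices of K are:

  0-simplices (6): A, B, D, E, F, G
  1-simplices (12): AD, AE, AF, AG, BD, BE, BF, BG, DE, DG, EF, FG
  2-simplices (8): ADE, ADG, AEF, AFG, BDE, BDG, BEF, BFG

giving chain groups C_0 ≅ Z^6, C_1 ≅ Z^12, C_2 ≅ Z^8.

The boundary map ∂_1: C_1 → C_0 is given by ∂[p,q] = [q] − [p]. For instance
  ∂BD = D − B.
As a 6×12 matrix over Z this has rank 5, with invariant factors (1,1,1,1,1).

The boundary map ∂_2: C_2 → C_1 acts by ∂[p,q,r] = [q,r] − [p,r] + [p,q]. For instance
  ∂AEF = EF − AF + AE,
  ∂ADE = DE − AE + AD.
The resulting 12×8 matrix has rank 7, and its Smith normal form has invariant factors (1,1,1,1,1,1,1).

Reading off H_k = ker ∂_k / im ∂_{k+1}:

  H_0: rank C_0 − rank ∂_1 = 6 − 5 = 1, and the invariant factors of ∂_1 are all 1, so H_0 ≅ Z.
  H_1: rank ker ∂_1 − rank ∂_2 = (12 − 5) − 7 = 0, and the invariant factors of ∂_2 are all 1, so H_1 ≅ 0.
  H_2: rank ker ∂_2 − rank ∂_3 = (8 − 7) − 0 = 1, and there is no ∂_3, so H_2 ≅ Z.

As a check, the Euler characteristic is 6 − 12 + 8 = 2, which agrees with 1 − 0 + 1 = 2.

Hence the Betti numbers are b_0 = 1, b_1 = 0, b_2 = 1.

b_0 = 1, b_1 = 0, b_2 = 1.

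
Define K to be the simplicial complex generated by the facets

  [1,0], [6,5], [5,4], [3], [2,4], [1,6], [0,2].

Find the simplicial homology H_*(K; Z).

H_0 ≅ Z^2,  H_1 ≅ Z.

We work with the vertex ordering 0 < 1 < 2 < 3 < 4 < 5 < 6. The simplices of K, each written with vertices in increasing order, are:

  0-simplices (7): [0], [1], [2], [3], [4], [5], [6]
  1-simplices (6): [0,1], [0,2], [1,6], [2,4], [4,5], [5,6]

Hence C_0 ≅ Z^7, C_1 ≅ Z^6.

∂_1: C_1 → C_0 maps an edge to its endpoints' difference, ∂[p,q] = q − p. For instance
  ∂[5,6] = [6] − [5].
The resulting 7×6 matrix has rank 5, and its Smith normal form has invariant factors (1,1,1,1,1).

From H_k ≅ ker(∂_k) / im(∂_{k+1}) we obtain:

  H_0: rank C_0 − rank ∂_1 = 7 − 5 = 2, and the invariant factors of ∂_1 are all 1, so H_0 ≅ Z^2.
  H_1: rank ker ∂_1 − rank ∂_2 = (6 − 5) − 0 = 1, and there is no ∂_2, so H_1 ≅ Z.

As a check, the Euler characteristic is 7 − 6 = 1, which agrees with 2 − 1 = 1.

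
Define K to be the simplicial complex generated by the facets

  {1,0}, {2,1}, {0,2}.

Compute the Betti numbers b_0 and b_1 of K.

Order the vertices as 0 < 1 < 2. Listing each simplex with vertices in this order, K has dimension 1 with simplices:

  0-simplices (3): [0], [1], [2]
  1-simplices (3): [0,1], [0,2], [1,2]

giving chain groups C_0 ≅ Z^3, C_1 ≅ Z^3.

∂_1: C_1 → C_0 is given by ∂[p,q] = [q] − [p].
The resulting 3×3 matrix has rank 2, and its Smith normal form has invariant factors (1,1).

Computing H_k = (kernel of ∂_k) / (image of ∂_{k+1}):

  H_0: rank C_0 − rank ∂_1 = 3 − 2 = 1, and the invariant factors of ∂_1 are all 1, so H_0 = Z.
  H_1: rank ker ∂_1 − rank ∂_2 = (3 − 2) − 0 = 1, and there is no ∂_2, so H_1 = Z.

(K is a triangulation of the circle S^1.)

Hence the Betti numbers are b_0 = 1, b_1 = 1.

b_0 = 1, b_1 = 1.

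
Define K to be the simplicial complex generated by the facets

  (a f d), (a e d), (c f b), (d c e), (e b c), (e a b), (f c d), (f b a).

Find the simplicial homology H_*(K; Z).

H_0 ≅ Z,  H_1 = 0,  H_2 ≅ Z.

Fix the vertex order a < b < c < d < e < f and write every simplex with vertices in increasing order. Then dim K = 2 and the simplices of K are:

  0-simplices (6): a, b, c, d, e, f
  1-simplices (12): ab, ad, ae, af, bc, be, bf, cd, ce, cf, de, df
  2-simplices (8): abe, abf, ade, adf, bce, bcf, cde, cdf

so the chain groups are C_0 ≅ Z^6, C_1 ≅ Z^12, C_2 ≅ Z^8.

Boundary ∂_1: C_1 → C_0 sends each edge [p,q] (with p < q) to q − p.
As a 6×12 matrix over Z this has rank 5, with invariant factors (1,1,1,1,1).

The boundary map ∂_2: C_2 → C_1 sends each 2-simplex [p,q,r] to [q,r] − [p,r] + [p,q]. For instance
  ∂adf = df − af + ad,
  ∂cde = de − ce + cd.
The 12×8 boundary matrix has rank 7 and Smith normal form diag(1,1,1,1,1,1,1).

Reading off H_k = ker ∂_k / im ∂_{k+1}:

  H_0: rank C_0 − rank ∂_1 = 6 − 5 = 1, and the invariant factors of ∂_1 are all 1, so H_0 = Z.
  H_1: rank ker ∂_1 − rank ∂_2 = (12 − 5) − 7 = 0, and the invariant factors of ∂_2 are all 1, so H_1 = 0.
  H_2: rank ker ∂_2 − rank ∂_3 = (8 − 7) − 0 = 1, and there is no ∂_3, so H_2 = Z.

As a check, the Euler characteristic is 6 − 12 + 8 = 2, which agrees with 1 − 0 + 1 = 2.
(K is a triangulation of the 2-sphere S^2.)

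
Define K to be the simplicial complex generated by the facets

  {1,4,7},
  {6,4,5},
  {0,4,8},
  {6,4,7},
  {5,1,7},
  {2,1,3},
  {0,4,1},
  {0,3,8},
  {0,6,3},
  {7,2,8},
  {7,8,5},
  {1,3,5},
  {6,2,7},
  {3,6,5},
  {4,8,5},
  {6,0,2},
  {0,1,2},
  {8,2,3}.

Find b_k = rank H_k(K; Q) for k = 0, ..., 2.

b_0 = 1, b_1 = 1, b_2 = 0.

We work with the vertex ordering 0 < 1 < 2 < 3 < 4 < 5 < 6 < 7 < 8. The simplices of K, each written with vertices in increasing order, are:

  0-simplices (9): [0], [1], [2], [3], [4], [5], [6], [7], [8]
  1-simplices (27): (27 of them)
  2-simplices (18): [0,1,2], [0,1,4], [0,2,6], [0,3,6], [0,3,8], [0,4,8], [1,2,3], [1,3,5], [1,4,7], [1,5,7], [2,3,8], [2,6,7], [2,7,8], [3,5,6], [4,5,6], [4,5,8], [4,6,7], [5,7,8]

Hence C_0 ≅ Z^9, C_1 ≅ Z^27, C_2 ≅ Z^18.

∂_1: C_1 → C_0 sends each edge [p,q] (with p < q) to q − p.
The resulting 9×27 matrix has rank 8, and its Smith normal form has invariant factors (1,1,1,1,1,1,1,1).

The boundary map ∂_2: C_2 → C_1 sends each 2-simplex [p,q,r] to [q,r] − [p,r] + [p,q]. For instance
  ∂[0,3,6] = [3,6] − [0,6] + [0,3],
  ∂[0,2,6] = [2,6] − [0,6] + [0,2].
The 27×18 boundary matrix has rank 18 and Smith normal form diag(1,1,1,1,1,1,1,1,1,1,1,1,1,1,1,1,1,2).

Now H_k = ker ∂_k / im ∂_{k+1}, so:

  H_0: rank C_0 − rank ∂_1 = 9 − 8 = 1, and the invariant factors of ∂_1 are all 1, so H_0 = Z.
  H_1: rank ker ∂_1 − rank ∂_2 = (27 − 8) − 18 = 1, and ∂_2 has invariant factor 2 > 1, so H_1 = Z ⊕ Z/2Z.
  H_2: rank ker ∂_2 − rank ∂_3 = (18 − 18) − 0 = 0, and there is no ∂_3, so H_2 = 0.

(K is a triangulation of the Klein bottle.)

Hence the Betti numbers are b_0 = 1, b_1 = 1, b_2 = 0.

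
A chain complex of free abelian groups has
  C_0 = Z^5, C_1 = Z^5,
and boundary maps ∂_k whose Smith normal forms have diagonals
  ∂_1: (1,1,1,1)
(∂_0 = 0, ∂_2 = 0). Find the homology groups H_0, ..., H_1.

H_0 = Z,  H_1 = Z.

H_0: b_0 = 5 − 0 − 4 = 1; torsion from ∂_1 factors > 1: none. So H_0 = Z.
H_1: b_1 = 5 − 4 − 0 = 1; torsion from ∂_2 factors > 1: none. So H_1 = Z.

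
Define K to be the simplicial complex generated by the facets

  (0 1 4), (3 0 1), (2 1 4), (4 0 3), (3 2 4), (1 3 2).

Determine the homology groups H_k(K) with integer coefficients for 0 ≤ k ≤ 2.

H_0 ≅ Z,  H_1 = 0,  H_2 ≅ Z.

Order the vertices as 0 < 1 < 2 < 3 < 4. Listing each simplex with vertices in this order, K has dimension 2 with simplices:

  0-simplices (5): [0], [1], [2], [3], [4]
  1-simplices (9): [0,1], [0,3], [0,4], [1,2], [1,3], [1,4], [2,3], [2,4], [3,4]
  2-simplices (6): [0,1,3], [0,1,4], [0,3,4], [1,2,3], [1,2,4], [2,3,4]

Hence C_0 ≅ Z^5, C_1 ≅ Z^9, C_2 ≅ Z^6.

Boundary ∂_1: C_1 → C_0 sends each edge [p,q] (with p < q) to q − p. For instance
  ∂[0,4] = [4] − [0].
As a 5×9 matrix over Z this has rank 4, with invariant factors (1,1,1,1).

Boundary ∂_2: C_2 → C_1 sends each 2-simplex [p,q,r] to [q,r] − [p,r] + [p,q]. For instance
  ∂[1,2,4] = [2,4] − [1,4] + [1,2],
  ∂[1,2,3] = [2,3] − [1,3] + [1,2].
The 9×6 boundary matrix has rank 5 and Smith normal form diag(1,1,1,1,1).

Now H_k = ker ∂_k / im ∂_{k+1}, so:

  H_0: rank C_0 − rank ∂_1 = 5 − 4 = 1, and the invariant factors of ∂_1 are all 1, so H_0 ≅ Z.
  H_1: rank ker ∂_1 − rank ∂_2 = (9 − 4) − 5 = 0, and the invariant factors of ∂_2 are all 1, so H_1 ≅ 0.
  H_2: rank ker ∂_2 − rank ∂_3 = (6 − 5) − 0 = 1, and there is no ∂_3, so H_2 ≅ Z.

As a check, the Euler characteristic is 5 − 9 + 6 = 2, which agrees with 1 − 0 + 1 = 2.
(K is a triangulation of the 2-sphere S^2.)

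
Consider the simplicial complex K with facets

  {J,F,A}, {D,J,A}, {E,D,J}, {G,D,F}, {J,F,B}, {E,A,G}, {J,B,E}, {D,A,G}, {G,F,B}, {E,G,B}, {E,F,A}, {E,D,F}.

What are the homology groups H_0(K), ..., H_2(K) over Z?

Take the total order A < B < D < E < F < G < J on the vertex set. Then K (dimension 2) consists of the simplices:

  0-simplices (7): A, B, D, E, F, G, J
  1-simplices (18): AD, AE, AF, AG, AJ, BE, BF, BG, BJ, DE, DF, DG, DJ, EF, EG, EJ, FG, FJ
  2-simplices (12): ADG, ADJ, AEF, AEG, AFJ, BEG, BEJ, BFG, BFJ, DEF, DEJ, DFG

giving chain groups C_0 ≅ Z^7, C_1 ≅ Z^18, C_2 ≅ Z^12.

Boundary ∂_1: C_1 → C_0 is given by ∂[p,q] = [q] − [p].
This gives a 7×18 integer matrix of rank 6; reducing to Smith normal form yields diagonal entries (1,1,1,1,1,1).

∂_2: C_2 → C_1 sends each 2-simplex [p,q,r] to [q,r] − [p,r] + [p,q]. For instance
  ∂DEF = EF − DF + DE,
  ∂DFG = FG − DG + DF.
The resulting 18×12 matrix has rank 12, and its Smith normal form has invariant factors (1,1,1,1,1,1,1,1,1,1,1,2).

Computing H_k = (kernel of ∂_k) / (image of ∂_{k+1}):

  H_0: rank C_0 − rank ∂_1 = 7 − 6 = 1, and the invariant factors of ∂_1 are all 1, so H_0 = Z.
  H_1: rank ker ∂_1 − rank ∂_2 = (18 − 6) − 12 = 0, and ∂_2 has invariant factor 2 > 1, so H_1 = Z/2.
  H_2: rank ker ∂_2 − rank ∂_3 = (12 − 12) − 0 = 0, and there is no ∂_3, so H_2 = 0.

(K is a triangulation of the real projective plane RP^2.)

H_0 ≅ Z,  H_1 ≅ Z/2,  H_2 = 0.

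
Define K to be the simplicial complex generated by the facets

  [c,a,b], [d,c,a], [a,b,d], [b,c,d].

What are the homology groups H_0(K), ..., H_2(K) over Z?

H_0 ≅ Z,  H_1 = 0,  H_2 ≅ Z.

Fix the vertex order a < b < c < d and write every simplex with vertices in increasing order. Then dim K = 2 and the simplices of K are:

  0-simplices (4): a, b, c, d
  1-simplices (6): ab, ac, ad, bc, bd, cd
  2-simplices (4): abc, abd, acd, bcd

Hence C_0 ≅ Z^4, C_1 ≅ Z^6, C_2 ≅ Z^4.

Boundary ∂_1: C_1 → C_0 sends each edge [p,q] (with p < q) to q − p.
This gives a 4×6 integer matrix of rank 3; reducing to Smith normal form yields diagonal entries (1,1,1).

Boundary ∂_2: C_2 → C_1 acts by ∂[p,q,r] = [q,r] − [p,r] + [p,q]. For instance
  ∂bcd = cd − bd + bc,
  ∂abc = bc − ac + ab.
This gives a 6×4 integer matrix of rank 3; reducing to Smith normal form yields diagonal entries (1,1,1).

Now H_k = ker ∂_k / im ∂_{k+1}, so:

  H_0: rank C_0 − rank ∂_1 = 4 − 3 = 1, and the invariant factors of ∂_1 are all 1, so H_0 ≅ Z.
  H_1: rank ker ∂_1 − rank ∂_2 = (6 − 3) − 3 = 0, and the invariant factors of ∂_2 are all 1, so H_1 ≅ 0.
  H_2: rank ker ∂_2 − rank ∂_3 = (4 − 3) − 0 = 1, and there is no ∂_3, so H_2 ≅ Z.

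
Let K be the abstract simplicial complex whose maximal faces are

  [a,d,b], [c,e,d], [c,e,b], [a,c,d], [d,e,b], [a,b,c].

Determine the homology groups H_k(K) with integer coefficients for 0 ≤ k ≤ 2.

H_0 ≅ Z,  H_1 = 0,  H_2 ≅ Z.

Fix the vertex order a < b < c < d < e and write every simplex with vertices in increasing order. Then dim K = 2 and the simplices of K are:

  0-simplices (5): a, b, c, d, e
  1-simplices (9): ab, ac, ad, bc, bd, be, cd, ce, de
  2-simplices (6): abc, abd, acd, bce, bde, cde

Hence C_0 ≅ Z^5, C_1 ≅ Z^9, C_2 ≅ Z^6.

The boundary map ∂_1: C_1 → C_0 maps an edge to its endpoints' difference, ∂[p,q] = q − p.
As a 5×9 matrix over Z this has rank 4, with invariant factors (1,1,1,1).

The boundary map ∂_2: C_2 → C_1 maps a triangle to the signed sum of its edges. For instance
  ∂abd = bd − ad + ab,
  ∂cde = de − ce + cd.
The resulting 9×6 matrix has rank 5, and its Smith normal form has invariant factors (1,1,1,1,1).

Now H_k = ker ∂_k / im ∂_{k+1}, so:

  H_0: rank C_0 − rank ∂_1 = 5 − 4 = 1, and the invariant factors of ∂_1 are all 1, so H_0 = Z.
  H_1: rank ker ∂_1 − rank ∂_2 = (9 − 4) − 5 = 0, and the invariant factors of ∂_2 are all 1, so H_1 = 0.
  H_2: rank ker ∂_2 − rank ∂_3 = (6 − 5) − 0 = 1, and there is no ∂_3, so H_2 = Z.

As a check, the Euler characteristic is 5 − 9 + 6 = 2, which agrees with 1 − 0 + 1 = 2.
(K is a triangulation of the 2-sphere S^2.)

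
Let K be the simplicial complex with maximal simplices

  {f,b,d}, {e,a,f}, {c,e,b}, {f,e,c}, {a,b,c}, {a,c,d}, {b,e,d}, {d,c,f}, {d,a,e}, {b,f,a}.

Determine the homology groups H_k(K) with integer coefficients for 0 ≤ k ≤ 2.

We work with the vertex ordering a < b < c < d < e < f. The simplices of K, each written with vertices in increasing order, are:

  0-simplices (6): a, b, c, d, e, f
  1-simplices (15): ab, ac, ad, ae, af, bc, bd, be, bf, cd, ce, cf, de, df, ef
  2-simplices (10): abc, abf, acd, ade, aef, bce, bde, bdf, cdf, cef

so the chain groups are C_0 ≅ Z^6, C_1 ≅ Z^15, C_2 ≅ Z^10.

∂_1: C_1 → C_0 sends each edge [p,q] (with p < q) to q − p.
The 6×15 boundary matrix has rank 5 and Smith normal form diag(1,1,1,1,1).

The boundary map ∂_2: C_2 → C_1 sends each 2-simplex [p,q,r] to [q,r] − [p,r] + [p,q]. For instance
  ∂cef = ef − cf + ce,
  ∂bce = ce − be + bc.
This gives a 15×10 integer matrix of rank 10; reducing to Smith normal form yields diagonal entries (1,1,1,1,1,1,1,1,1,2).

Computing H_k = (kernel of ∂_k) / (image of ∂_{k+1}):

  H_0: rank C_0 − rank ∂_1 = 6 − 5 = 1, and the invariant factors of ∂_1 are all 1, so H_0 ≅ Z.
  H_1: rank ker ∂_1 − rank ∂_2 = (15 − 5) − 10 = 0, and ∂_2 has invariant factor 2 > 1, so H_1 ≅ Z/2.
  H_2: rank ker ∂_2 − rank ∂_3 = (10 − 10) − 0 = 0, and there is no ∂_3, so H_2 ≅ 0.

As a check, the Euler characteristic is 6 − 15 + 10 = 1, which agrees with 1 − 0 + 0 = 1.

H_0 ≅ Z,  H_1 ≅ Z/2,  H_2 = 0.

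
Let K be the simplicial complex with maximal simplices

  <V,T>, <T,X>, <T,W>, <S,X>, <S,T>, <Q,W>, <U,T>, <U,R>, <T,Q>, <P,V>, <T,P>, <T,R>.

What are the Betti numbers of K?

K has 9 vertices, 12 edges.
rank ∂_0 = 0, rank ∂_1 = 8 ⇒ b_0 = 9 − 0 − 8 = 1; all invariant factors of ∂_1 are 1 so no torsion. So H_0 ≅ Z.
rank ∂_1 = 8, rank ∂_2 = 0 ⇒ b_1 = 12 − 8 − 0 = 4. So H_1 ≅ Z^4.

b_0 = 1, b_1 = 4.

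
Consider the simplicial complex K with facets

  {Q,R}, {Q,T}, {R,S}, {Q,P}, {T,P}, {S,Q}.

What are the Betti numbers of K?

We work with the vertex ordering P < Q < R < S < T. The simplices of K, each written with vertices in increasing order, are:

  0-simplices (5): P, Q, R, S, T
  1-simplices (6): PQ, PT, QR, QS, QT, RS

so the chain groups are C_0 ≅ Z^5, C_1 ≅ Z^6.

The boundary map ∂_1: C_1 → C_0 is given by ∂[p,q] = [q] − [p]. For instance
  ∂PT = T − P.
As a 5×6 matrix over Z this has rank 4, with invariant factors (1,1,1,1).

Computing H_k = (kernel of ∂_k) / (image of ∂_{k+1}):

  H_0: rank C_0 − rank ∂_1 = 5 − 4 = 1, and the invariant factors of ∂_1 are all 1, so H_0 ≅ Z.
  H_1: rank ker ∂_1 − rank ∂_2 = (6 − 4) − 0 = 2, and there is no ∂_2, so H_1 ≅ Z^2.

(K is a triangulation of a wedge of 2 circles.)

Hence the Betti numbers are b_0 = 1, b_1 = 2.

b_0 = 1, b_1 = 2.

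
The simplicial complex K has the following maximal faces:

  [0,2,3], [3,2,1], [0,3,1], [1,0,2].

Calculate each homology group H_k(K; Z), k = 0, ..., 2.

H_0 ≅ Z,  H_1 = 0,  H_2 ≅ Z.

We work with the vertex ordering 0 < 1 < 2 < 3. The simplices of K, each written with vertices in increasing order, are:

  0-simplices (4): [0], [1], [2], [3]
  1-simplices (6): [0,1], [0,2], [0,3], [1,2], [1,3], [2,3]
  2-simplices (4): [0,1,2], [0,1,3], [0,2,3], [1,2,3]

giving chain groups C_0 ≅ Z^4, C_1 ≅ Z^6, C_2 ≅ Z^4.

Boundary ∂_1: C_1 → C_0 sends each edge [p,q] (with p < q) to q − p. For instance
  ∂[1,3] = [3] − [1].
This gives a 4×6 integer matrix of rank 3; reducing to Smith normal form yields diagonal entries (1,1,1).

∂_2: C_2 → C_1 maps a triangle to the signed sum of its edges. For instance
  ∂[0,1,3] = [1,3] − [0,3] + [0,1],
  ∂[1,2,3] = [2,3] − [1,3] + [1,2].
As a 6×4 matrix over Z this has rank 3, with invariant factors (1,1,1).

Reading off H_k = ker ∂_k / im ∂_{k+1}:

  H_0: rank C_0 − rank ∂_1 = 4 − 3 = 1, and the invariant factors of ∂_1 are all 1, so H_0 ≅ Z.
  H_1: rank ker ∂_1 − rank ∂_2 = (6 − 3) − 3 = 0, and the invariant factors of ∂_2 are all 1, so H_1 ≅ 0.
  H_2: rank ker ∂_2 − rank ∂_3 = (4 − 3) − 0 = 1, and there is no ∂_3, so H_2 ≅ Z.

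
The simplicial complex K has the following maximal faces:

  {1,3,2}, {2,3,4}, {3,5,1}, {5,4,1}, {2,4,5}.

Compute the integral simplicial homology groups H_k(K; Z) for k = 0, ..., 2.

H_0 = Z,  H_1 = Z,  H_2 = 0.

Take the total order 1 < 2 < 3 < 4 < 5 on the vertex set. Then K (dimension 2) consists of the simplices:

  0-simplices (5): [1], [2], [3], [4], [5]
  1-simplices (10): [1,2], [1,3], [1,4], [1,5], [2,3], [2,4], [2,5], [3,4], [3,5], [4,5]
  2-simplices (5): [1,2,3], [1,3,5], [1,4,5], [2,3,4], [2,4,5]

giving chain groups C_0 ≅ Z^5, C_1 ≅ Z^10, C_2 ≅ Z^5.

Boundary ∂_1: C_1 → C_0 is given by ∂[p,q] = [q] − [p]. For instance
  ∂[3,5] = [5] − [3].
As a 5×10 matrix over Z this has rank 4, with invariant factors (1,1,1,1).

∂_2: C_2 → C_1 maps a triangle to the signed sum of its edges. For instance
  ∂[1,3,5] = [3,5] − [1,5] + [1,3],
  ∂[1,2,3] = [2,3] − [1,3] + [1,2].
As a 10×5 matrix over Z this has rank 5, with invariant factors (1,1,1,1,1).

Now H_k = ker ∂_k / im ∂_{k+1}, so:

  H_0: rank C_0 − rank ∂_1 = 5 − 4 = 1, and the invariant factors of ∂_1 are all 1, so H_0 ≅ Z.
  H_1: rank ker ∂_1 − rank ∂_2 = (10 − 4) − 5 = 1, and the invariant factors of ∂_2 are all 1, so H_1 ≅ Z.
  H_2: rank ker ∂_2 − rank ∂_3 = (5 − 5) − 0 = 0, and there is no ∂_3, so H_2 ≅ 0.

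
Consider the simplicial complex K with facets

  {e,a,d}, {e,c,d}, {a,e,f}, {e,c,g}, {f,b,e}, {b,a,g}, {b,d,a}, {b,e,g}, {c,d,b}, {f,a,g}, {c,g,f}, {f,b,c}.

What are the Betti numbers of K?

b_0 = 1, b_1 = 0, b_2 = 0.

Fix the vertex order a < b < c < d < e < f < g and write every simplex with vertices in increasing order. Then dim K = 2 and the simplices of K are:

  0-simplices (7): a, b, c, d, e, f, g
  1-simplices (18): ab, ad, ae, af, ag, bc, bd, be, bf, bg, cd, ce, cf, cg, de, ef, eg, fg
  2-simplices (12): abd, abg, ade, aef, afg, bcd, bcf, bef, beg, cde, ceg, cfg

giving chain groups C_0 ≅ Z^7, C_1 ≅ Z^18, C_2 ≅ Z^12.

∂_1: C_1 → C_0 is given by ∂[p,q] = [q] − [p]. For instance
  ∂eg = g − e.
This gives a 7×18 integer matrix of rank 6; reducing to Smith normal form yields diagonal entries (1,1,1,1,1,1).

Boundary ∂_2: C_2 → C_1 maps a triangle to the signed sum of its edges. For instance
  ∂abg = bg − ag + ab,
  ∂bef = ef − bf + be.
As a 18×12 matrix over Z this has rank 12, with invariant factors (1,1,1,1,1,1,1,1,1,1,1,2).

Reading off H_k = ker ∂_k / im ∂_{k+1}:

  H_0: rank C_0 − rank ∂_1 = 7 − 6 = 1, and the invariant factors of ∂_1 are all 1, so H_0 = Z.
  H_1: rank ker ∂_1 − rank ∂_2 = (18 − 6) − 12 = 0, and ∂_2 has invariant factor 2 > 1, so H_1 = Z/2Z.
  H_2: rank ker ∂_2 − rank ∂_3 = (12 − 12) − 0 = 0, and there is no ∂_3, so H_2 = 0.

Hence the Betti numbers are b_0 = 1, b_1 = 0, b_2 = 0.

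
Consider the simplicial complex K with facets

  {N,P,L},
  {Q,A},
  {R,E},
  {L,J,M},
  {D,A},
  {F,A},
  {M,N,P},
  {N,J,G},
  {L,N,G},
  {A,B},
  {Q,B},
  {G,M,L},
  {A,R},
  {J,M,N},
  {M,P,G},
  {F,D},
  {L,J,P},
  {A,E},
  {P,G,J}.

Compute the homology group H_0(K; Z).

H_0 = Z^2.

Fix the vertex order A < B < D < E < F < G < J < L < M < N < P < Q < R and write every simplex with vertices in increasing order. Then dim K = 2 and the simplices of K are:

  0-simplices (13): A, B, D, E, F, G, J, L, M, N, P, Q, R
  1-simplices (24): AB, AD, AE, AF, AQ, AR, BQ, DF, ER, GJ, GL, GM, GN, GP, JL, JM, JN, JP, LM, LN, LP, MN, MP, NP
  2-simplices (10): GJN, GJP, GLM, GLN, GMP, JLM, JLP, JMN, LNP, MNP

giving chain groups C_0 ≅ Z^13, C_1 ≅ Z^24, C_2 ≅ Z^10.

Boundary ∂_1: C_1 → C_0 is given by ∂[p,q] = [q] − [p]. For instance
  ∂AD = D − A.
The resulting 13×24 matrix has rank 11, and its Smith normal form has invariant factors (1,1,1,1,1,1,1,1,1,1,1).

The boundary map ∂_2: C_2 → C_1 maps a triangle to the signed sum of its edges. For instance
  ∂JMN = MN − JN + JM,
  ∂MNP = NP − MP + MN.
The 24×10 boundary matrix has rank 10 and Smith normal form diag(1,1,1,1,1,1,1,1,1,2).

Computing H_k = (kernel of ∂_k) / (image of ∂_{k+1}):

  H_0: rank C_0 − rank ∂_1 = 13 − 11 = 2, and the invariant factors of ∂_1 are all 1, so H_0 = Z^2.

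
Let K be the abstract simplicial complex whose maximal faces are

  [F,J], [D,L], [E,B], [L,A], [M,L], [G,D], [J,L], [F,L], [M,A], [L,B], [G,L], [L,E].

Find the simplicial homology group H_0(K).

Order the vertices as A < B < D < E < F < G < J < L < M. Listing each simplex with vertices in this order, K has dimension 1 with simplices:

  0-simplices (9): A, B, D, E, F, G, J, L, M
  1-simplices (12): AL, AM, BE, BL, DG, DL, EL, FJ, FL, GL, JL, LM

so the chain groups are C_0 ≅ Z^9, C_1 ≅ Z^12.

The boundary map ∂_1: C_1 → C_0 is given by ∂[p,q] = [q] − [p].
The 9×12 boundary matrix has rank 8 and Smith normal form diag(1,1,1,1,1,1,1,1).

Now H_k = ker ∂_k / im ∂_{k+1}, so:

  H_0: rank C_0 − rank ∂_1 = 9 − 8 = 1, and the invariant factors of ∂_1 are all 1, so H_0 = Z.

(K is a triangulation of a wedge of 4 circles.)

H_0 = Z.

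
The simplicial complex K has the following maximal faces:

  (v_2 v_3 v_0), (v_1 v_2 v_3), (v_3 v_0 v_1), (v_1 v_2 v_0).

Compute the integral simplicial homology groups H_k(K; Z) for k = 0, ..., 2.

H_0 = Z,  H_1 = 0,  H_2 = Z.

K has 4 vertices, 6 edges, 4 triangles.
rank ∂_0 = 0, rank ∂_1 = 3 ⇒ b_0 = 4 − 0 − 3 = 1; all invariant factors of ∂_1 are 1 so no torsion. So H_0 ≅ Z.
rank ∂_1 = 3, rank ∂_2 = 3 ⇒ b_1 = 6 − 3 − 3 = 0; all invariant factors of ∂_2 are 1 so no torsion. So H_1 ≅ 0.
rank ∂_2 = 3, rank ∂_3 = 0 ⇒ b_2 = 4 − 3 − 0 = 1. So H_2 ≅ Z.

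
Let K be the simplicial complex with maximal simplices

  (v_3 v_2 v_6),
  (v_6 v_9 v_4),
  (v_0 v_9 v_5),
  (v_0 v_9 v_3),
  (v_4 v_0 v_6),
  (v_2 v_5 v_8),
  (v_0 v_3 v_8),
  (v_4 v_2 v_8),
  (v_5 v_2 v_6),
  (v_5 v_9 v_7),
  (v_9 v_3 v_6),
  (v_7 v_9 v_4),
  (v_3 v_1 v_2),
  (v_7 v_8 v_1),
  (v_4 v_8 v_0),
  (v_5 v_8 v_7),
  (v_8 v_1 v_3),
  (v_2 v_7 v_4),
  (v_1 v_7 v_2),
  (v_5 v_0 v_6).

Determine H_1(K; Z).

H_1 = Z ⊕ Z_2.

Fix the vertex order v_0 < v_1 < v_2 < v_3 < v_4 < v_5 < v_6 < v_7 < v_8 < v_9 and write every simplex with vertices in increasing order. Then dim K = 2 and the simplices of K are:

  0-simplices (10): [v_0], [v_1], [v_2], [v_3], [v_4], [v_5], [v_6], [v_7], [v_8], [v_9]
  1-simplices (30): (30 of them)
  2-simplices (20): (20 of them)

Hence C_0 ≅ Z^10, C_1 ≅ Z^30, C_2 ≅ Z^20.

∂_1: C_1 → C_0 maps an edge to its endpoints' difference, ∂[p,q] = q − p. For instance
  ∂[v_2,v_7] = [v_7] − [v_2].
As a 10×30 matrix over Z this has rank 9, with invariant factors (1,1,1,1,1,1,1,1,1).

∂_2: C_2 → C_1 acts by ∂[p,q,r] = [q,r] − [p,r] + [p,q]. For instance
  ∂[v_2,v_3,v_6] = [v_3,v_6] − [v_2,v_6] + [v_2,v_3],
  ∂[v_4,v_6,v_9] = [v_6,v_9] − [v_4,v_9] + [v_4,v_6].
The 30×20 boundary matrix has rank 20 and Smith normal form diag(1,1,1,1,1,1,1,1,1,1,1,1,1,1,1,1,1,1,1,2).

Now H_k = ker ∂_k / im ∂_{k+1}, so:

  H_1: rank ker ∂_1 − rank ∂_2 = (30 − 9) − 20 = 1, and ∂_2 has invariant factor 2 > 1, so H_1 = Z ⊕ Z_2.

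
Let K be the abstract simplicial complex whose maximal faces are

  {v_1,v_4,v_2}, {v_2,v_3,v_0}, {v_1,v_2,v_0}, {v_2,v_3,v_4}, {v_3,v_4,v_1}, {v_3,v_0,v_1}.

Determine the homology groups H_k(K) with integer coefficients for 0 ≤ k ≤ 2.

K has 5 vertices, 9 edges, 6 triangles.
rank ∂_0 = 0, rank ∂_1 = 4 ⇒ b_0 = 5 − 0 − 4 = 1; all invariant factors of ∂_1 are 1 so no torsion. So H_0 ≅ Z.
rank ∂_1 = 4, rank ∂_2 = 5 ⇒ b_1 = 9 − 4 − 5 = 0; all invariant factors of ∂_2 are 1 so no torsion. So H_1 ≅ 0.
rank ∂_2 = 5, rank ∂_3 = 0 ⇒ b_2 = 6 − 5 − 0 = 1. So H_2 ≅ Z.

H_0 = Z,  H_1 = 0,  H_2 = Z.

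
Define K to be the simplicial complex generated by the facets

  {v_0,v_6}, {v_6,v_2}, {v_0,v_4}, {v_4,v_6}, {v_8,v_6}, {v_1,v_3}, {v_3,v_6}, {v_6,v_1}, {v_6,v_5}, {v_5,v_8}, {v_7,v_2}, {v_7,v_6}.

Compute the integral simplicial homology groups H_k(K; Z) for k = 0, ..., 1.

H_0 ≅ Z,  H_1 ≅ Z^4.

We work with the vertex ordering v_0 < v_1 < v_2 < v_3 < v_4 < v_5 < v_6 < v_7 < v_8. The simplices of K, each written with vertices in increasing order, are:

  0-simplices (9): [v_0], [v_1], [v_2], [v_3], [v_4], [v_5], [v_6], [v_7], [v_8]
  1-simplices (12): [v_0,v_4], [v_0,v_6], [v_1,v_3], [v_1,v_6], [v_2,v_6], [v_2,v_7], [v_3,v_6], [v_4,v_6], [v_5,v_6], [v_5,v_8], [v_6,v_7], [v_6,v_8]

so the chain groups are C_0 ≅ Z^9, C_1 ≅ Z^12.

∂_1: C_1 → C_0 maps an edge to its endpoints' difference, ∂[p,q] = q − p.
As a 9×12 matrix over Z this has rank 8, with invariant factors (1,1,1,1,1,1,1,1).

Reading off H_k = ker ∂_k / im ∂_{k+1}:

  H_0: rank C_0 − rank ∂_1 = 9 − 8 = 1, and the invariant factors of ∂_1 are all 1, so H_0 ≅ Z.
  H_1: rank ker ∂_1 − rank ∂_2 = (12 − 8) − 0 = 4, and there is no ∂_2, so H_1 ≅ Z^4.

As a check, the Euler characteristic is 9 − 12 = -3, which agrees with 1 − 4 = -3.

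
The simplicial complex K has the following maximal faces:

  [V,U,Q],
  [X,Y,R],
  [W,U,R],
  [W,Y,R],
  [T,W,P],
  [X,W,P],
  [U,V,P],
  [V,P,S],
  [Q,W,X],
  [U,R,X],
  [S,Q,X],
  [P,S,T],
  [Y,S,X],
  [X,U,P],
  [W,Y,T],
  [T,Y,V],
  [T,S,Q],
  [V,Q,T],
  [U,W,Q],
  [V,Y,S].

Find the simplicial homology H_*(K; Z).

We work with the vertex ordering P < Q < R < S < T < U < V < W < X < Y. The simplices of K, each written with vertices in increasing order, are:

  0-simplices (10): P, Q, R, S, T, U, V, W, X, Y
  1-simplices (30): PS, PT, PU, PV, PW, PX, QS, QT, QU, QV, QW, QX, RU, RW, RX, RY, ST, SV, SX, SY, TV, TW, TY, UV, UW, UX, VY, WX, WY, XY
  2-simplices (20): PST, PSV, PTW, PUV, PUX, PWX, QST, QSX, QTV, QUV, QUW, QWX, RUW, RUX, RWY, RXY, SVY, SXY, TVY, TWY

giving chain groups C_0 ≅ Z^10, C_1 ≅ Z^30, C_2 ≅ Z^20.

The boundary map ∂_1: C_1 → C_0 maps an edge to its endpoints' difference, ∂[p,q] = q − p. For instance
  ∂PT = T − P.
As a 10×30 matrix over Z this has rank 9, with invariant factors (1,1,1,1,1,1,1,1,1).

Boundary ∂_2: C_2 → C_1 maps a triangle to the signed sum of its edges. For instance
  ∂PST = ST − PT + PS,
  ∂TWY = WY − TY + TW.
The 30×20 boundary matrix has rank 20 and Smith normal form diag(1,1,1,1,1,1,1,1,1,1,1,1,1,1,1,1,1,1,1,2).

Computing H_k = (kernel of ∂_k) / (image of ∂_{k+1}):

  H_0: rank C_0 − rank ∂_1 = 10 − 9 = 1, and the invariant factors of ∂_1 are all 1, so H_0 = Z.
  H_1: rank ker ∂_1 − rank ∂_2 = (30 − 9) − 20 = 1, and ∂_2 has invariant factor 2 > 1, so H_1 = Z ⊕ Z/2.
  H_2: rank ker ∂_2 − rank ∂_3 = (20 − 20) − 0 = 0, and there is no ∂_3, so H_2 = 0.

As a check, the Euler characteristic is 10 − 30 + 20 = 0, which agrees with 1 − 1 + 0 = 0.

H_0 ≅ Z,  H_1 ≅ Z ⊕ Z/2,  H_2 = 0.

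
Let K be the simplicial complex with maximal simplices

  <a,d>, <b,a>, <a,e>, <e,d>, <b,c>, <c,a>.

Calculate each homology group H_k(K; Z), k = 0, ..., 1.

K has 5 vertices, 6 edges.
rank ∂_0 = 0, rank ∂_1 = 4 ⇒ b_0 = 5 − 0 − 4 = 1; all invariant factors of ∂_1 are 1 so no torsion. So H_0 ≅ Z.
rank ∂_1 = 4, rank ∂_2 = 0 ⇒ b_1 = 6 − 4 − 0 = 2. So H_1 ≅ Z^2.

H_0 ≅ Z,  H_1 ≅ Z^2.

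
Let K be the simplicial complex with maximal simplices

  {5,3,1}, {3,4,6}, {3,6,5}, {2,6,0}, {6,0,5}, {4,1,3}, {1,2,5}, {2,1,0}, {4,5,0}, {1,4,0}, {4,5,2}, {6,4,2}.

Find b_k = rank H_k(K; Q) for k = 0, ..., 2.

b_0 = 1, b_1 = 0, b_2 = 0.

Fix the vertex order 0 < 1 < 2 < 3 < 4 < 5 < 6 and write every simplex with vertices in increasing order. Then dim K = 2 and the simplices of K are:

  0-simplices (7): [0], [1], [2], [3], [4], [5], [6]
  1-simplices (18): [0,1], [0,2], [0,4], [0,5], [0,6], [1,2], [1,3], [1,4], [1,5], [2,4], [2,5], [2,6], [3,4], [3,5], [3,6], [4,5], [4,6], [5,6]
  2-simplices (12): [0,1,2], [0,1,4], [0,2,6], [0,4,5], [0,5,6], [1,2,5], [1,3,4], [1,3,5], [2,4,5], [2,4,6], [3,4,6], [3,5,6]

giving chain groups C_0 ≅ Z^7, C_1 ≅ Z^18, C_2 ≅ Z^12.

The boundary map ∂_1: C_1 → C_0 is given by ∂[p,q] = [q] − [p]. For instance
  ∂[1,4] = [4] − [1].
The 7×18 boundary matrix has rank 6 and Smith normal form diag(1,1,1,1,1,1).

Boundary ∂_2: C_2 → C_1 acts by ∂[p,q,r] = [q,r] − [p,r] + [p,q]. For instance
  ∂[1,3,4] = [3,4] − [1,4] + [1,3],
  ∂[0,2,6] = [2,6] − [0,6] + [0,2].
The 18×12 boundary matrix has rank 12 and Smith normal form diag(1,1,1,1,1,1,1,1,1,1,1,2).

Now H_k = ker ∂_k / im ∂_{k+1}, so:

  H_0: rank C_0 − rank ∂_1 = 7 − 6 = 1, and the invariant factors of ∂_1 are all 1, so H_0 = Z.
  H_1: rank ker ∂_1 − rank ∂_2 = (18 − 6) − 12 = 0, and ∂_2 has invariant factor 2 > 1, so H_1 = Z/2.
  H_2: rank ker ∂_2 − rank ∂_3 = (12 − 12) − 0 = 0, and there is no ∂_3, so H_2 = 0.

As a check, the Euler characteristic is 7 − 18 + 12 = 1, which agrees with 1 − 0 + 0 = 1.

Hence the Betti numbers are b_0 = 1, b_1 = 0, b_2 = 0.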